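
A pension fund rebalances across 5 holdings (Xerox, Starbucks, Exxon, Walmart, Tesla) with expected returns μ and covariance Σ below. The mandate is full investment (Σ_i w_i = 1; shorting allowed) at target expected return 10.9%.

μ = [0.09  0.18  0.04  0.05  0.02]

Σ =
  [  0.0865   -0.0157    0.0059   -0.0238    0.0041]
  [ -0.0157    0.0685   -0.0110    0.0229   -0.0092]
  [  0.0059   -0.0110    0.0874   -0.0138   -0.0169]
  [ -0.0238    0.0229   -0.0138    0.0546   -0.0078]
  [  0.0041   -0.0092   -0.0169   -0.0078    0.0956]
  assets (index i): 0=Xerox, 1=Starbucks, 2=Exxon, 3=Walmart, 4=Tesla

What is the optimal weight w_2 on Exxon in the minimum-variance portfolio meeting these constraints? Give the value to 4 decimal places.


x=Σ⁻¹μ = [1.6905  3.0158  0.9646  0.7254  0.6566]
y=Σ⁻¹𝟙 = [19.8808  15.2252  19.6886  27.9767  16.8360]
a=μᵀx=0.782973  b=𝟙ᵀx=7.052916  c=𝟙ᵀy=99.607384  D=ac−b²=28.246283
λ₁=(c·0.109−b)/D = (99.607384·0.109−7.052916)/28.246283 = 0.134683
λ₂=(a−b·0.109)/D = (0.782973−7.052916·0.109)/28.246283 = 0.000503
w* = 0.134683·x + 0.000503·y:
  w_0 = 0.134683·1.6905 + 0.000503·19.8808 = 0.2377  (Xerox)
  w_1 = 0.134683·3.0158 + 0.000503·15.2252 = 0.4138  (Starbucks)
  w_2 = 0.134683·0.9646 + 0.000503·19.6886 = 0.1398  (Exxon)
  w_3 = 0.134683·0.7254 + 0.000503·27.9767 = 0.1118  (Walmart)
  w_4 = 0.134683·0.6566 + 0.000503·16.8360 = 0.0969  (Tesla)
Σw_i=1.0000  μᵀw=0.1090
σ²=wᵀΣw=λ₁·μ_p+λ₂ = 0.134683·0.109 + 0.000503 = 0.015183 ≈ 0.0152

0.1398


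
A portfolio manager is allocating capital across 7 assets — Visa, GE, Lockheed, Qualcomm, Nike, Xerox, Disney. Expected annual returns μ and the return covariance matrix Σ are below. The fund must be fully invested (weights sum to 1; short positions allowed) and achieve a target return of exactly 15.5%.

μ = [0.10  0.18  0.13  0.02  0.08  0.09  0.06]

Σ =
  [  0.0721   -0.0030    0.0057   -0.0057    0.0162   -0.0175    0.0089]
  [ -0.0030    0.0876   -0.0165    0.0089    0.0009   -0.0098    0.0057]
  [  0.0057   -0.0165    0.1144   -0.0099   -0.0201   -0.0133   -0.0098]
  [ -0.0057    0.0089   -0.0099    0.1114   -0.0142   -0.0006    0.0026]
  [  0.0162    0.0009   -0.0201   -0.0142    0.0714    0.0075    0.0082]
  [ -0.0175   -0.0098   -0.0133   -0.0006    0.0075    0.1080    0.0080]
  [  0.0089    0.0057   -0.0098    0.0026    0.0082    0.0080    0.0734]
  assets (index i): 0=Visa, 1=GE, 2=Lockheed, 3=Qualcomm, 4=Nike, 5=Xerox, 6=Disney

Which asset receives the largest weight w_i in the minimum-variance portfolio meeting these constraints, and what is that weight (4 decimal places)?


GE (0.4893)

g=Σ⁻¹μ = [1.4028  2.5377  1.8687  0.3625  1.1739  1.4118  0.4019]
h=Σ⁻¹𝟙 = [12.5902  14.3706  16.2301  11.7248  15.4119  12.8853  9.6069]
a=μᵀg=1.092323  b=𝟙ᵀg=9.159172  c=𝟙ᵀh=92.819751  D=ac−b²=17.498664
λ₁=(c·0.155−b)/D = (92.819751·0.155−9.159172)/17.498664 = 0.298759
λ₂=(a−b·0.155)/D = (1.092323−9.159172·0.155)/17.498664 = -0.018707
w* = 0.298759·g + -0.018707·h:
  w_0 = 0.298759·1.4028 + -0.018707·12.5902 = 0.1836  (Visa)
  w_1 = 0.298759·2.5377 + -0.018707·14.3706 = 0.4893  (GE)
  w_2 = 0.298759·1.8687 + -0.018707·16.2301 = 0.2547  (Lockheed)
  w_3 = 0.298759·0.3625 + -0.018707·11.7248 = -0.1110  (Qualcomm)
  w_4 = 0.298759·1.1739 + -0.018707·15.4119 = 0.0624  (Nike)
  w_5 = 0.298759·1.4118 + -0.018707·12.8853 = 0.1807  (Xerox)
  w_6 = 0.298759·0.4019 + -0.018707·9.6069 = -0.0596  (Disney)
Σw_i=1.0000  μᵀw=0.1550
σ²=wᵀΣw=λ₁·μ_p+λ₂ = 0.298759·0.155 + -0.018707 = 0.027601 ≈ 0.0276


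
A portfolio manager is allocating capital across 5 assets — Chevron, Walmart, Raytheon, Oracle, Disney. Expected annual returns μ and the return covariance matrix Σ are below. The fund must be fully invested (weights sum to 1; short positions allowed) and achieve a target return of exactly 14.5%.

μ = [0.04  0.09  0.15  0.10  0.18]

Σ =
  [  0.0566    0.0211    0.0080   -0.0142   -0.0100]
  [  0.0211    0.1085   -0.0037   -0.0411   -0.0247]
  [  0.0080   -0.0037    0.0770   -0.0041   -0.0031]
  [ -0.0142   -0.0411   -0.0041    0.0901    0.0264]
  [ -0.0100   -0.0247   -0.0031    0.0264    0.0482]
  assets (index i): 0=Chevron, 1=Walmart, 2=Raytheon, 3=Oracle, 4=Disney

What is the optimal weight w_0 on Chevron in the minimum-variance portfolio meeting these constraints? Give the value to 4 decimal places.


x=Σ⁻¹μ = [0.6288  2.1963  2.2250  0.9624  4.6064]
y=Σ⁻¹𝟙 = [17.4053  17.9531  13.8954  14.9719  26.2513]
a=μᵀx=1.481940  b=𝟙ᵀx=10.618728  c=𝟙ᵀy=90.477003  D=ac−b²=21.324122
λ₁=(c·0.145−b)/D = (90.477003·0.145−10.618728)/21.324122 = 0.117259
λ₂=(a−b·0.145)/D = (1.481940−10.618728·0.145)/21.324122 = -0.002709
w* = 0.117259·x + -0.002709·y:
  w_0 = 0.117259·0.6288 + -0.002709·17.4053 = 0.0266  (Chevron)
  w_1 = 0.117259·2.1963 + -0.002709·17.9531 = 0.2089  (Walmart)
  w_2 = 0.117259·2.2250 + -0.002709·13.8954 = 0.2232  (Raytheon)
  w_3 = 0.117259·0.9624 + -0.002709·14.9719 = 0.0723  (Oracle)
  w_4 = 0.117259·4.6064 + -0.002709·26.2513 = 0.4690  (Disney)
Σw_i=1.0000  μᵀw=0.1450
σ²=wᵀΣw=λ₁·μ_p+λ₂ = 0.117259·0.145 + -0.002709 = 0.014293 ≈ 0.0143

0.0266


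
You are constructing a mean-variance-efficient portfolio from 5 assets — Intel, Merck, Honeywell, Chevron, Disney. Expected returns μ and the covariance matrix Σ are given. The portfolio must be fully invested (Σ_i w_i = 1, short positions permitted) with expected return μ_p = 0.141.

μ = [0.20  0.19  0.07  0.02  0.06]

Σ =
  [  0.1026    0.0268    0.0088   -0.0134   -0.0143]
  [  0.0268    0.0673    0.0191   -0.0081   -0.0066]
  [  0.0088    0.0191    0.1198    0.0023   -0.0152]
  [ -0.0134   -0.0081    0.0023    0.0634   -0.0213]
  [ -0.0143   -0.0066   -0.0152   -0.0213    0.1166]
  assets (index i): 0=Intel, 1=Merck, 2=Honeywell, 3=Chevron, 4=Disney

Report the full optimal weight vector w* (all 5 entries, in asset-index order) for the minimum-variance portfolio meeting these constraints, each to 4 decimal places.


g=Σ⁻¹μ = [1.6401  2.3839  0.2003  1.3360  1.1208]
h=Σ⁻¹𝟙 = [11.2747  12.9699  7.0236  24.9920  16.1743]
a=μᵀg=0.888962  b=𝟙ᵀg=6.681165  c=𝟙ᵀh=72.434447  D=ac−b²=19.753501
λ₁=(c·0.141−b)/D = (72.434447·0.141−6.681165)/19.753501 = 0.178808
λ₂=(a−b·0.141)/D = (0.888962−6.681165·0.141)/19.753501 = -0.002687
w* = 0.178808·g + -0.002687·h:
  w_0 = 0.178808·1.6401 + -0.002687·11.2747 = 0.2630  (Intel)
  w_1 = 0.178808·2.3839 + -0.002687·12.9699 = 0.3914  (Merck)
  w_2 = 0.178808·0.2003 + -0.002687·7.0236 = 0.0169  (Honeywell)
  w_3 = 0.178808·1.3360 + -0.002687·24.9920 = 0.1717  (Chevron)
  w_4 = 0.178808·1.1208 + -0.002687·16.1743 = 0.1569  (Disney)
Σw_i=1.0000  μᵀw=0.1410
σ²=wᵀΣw=λ₁·μ_p+λ₂ = 0.178808·0.141 + -0.002687 = 0.022525 ≈ 0.0225

0.2630  0.3914  0.0169  0.1717  0.1569


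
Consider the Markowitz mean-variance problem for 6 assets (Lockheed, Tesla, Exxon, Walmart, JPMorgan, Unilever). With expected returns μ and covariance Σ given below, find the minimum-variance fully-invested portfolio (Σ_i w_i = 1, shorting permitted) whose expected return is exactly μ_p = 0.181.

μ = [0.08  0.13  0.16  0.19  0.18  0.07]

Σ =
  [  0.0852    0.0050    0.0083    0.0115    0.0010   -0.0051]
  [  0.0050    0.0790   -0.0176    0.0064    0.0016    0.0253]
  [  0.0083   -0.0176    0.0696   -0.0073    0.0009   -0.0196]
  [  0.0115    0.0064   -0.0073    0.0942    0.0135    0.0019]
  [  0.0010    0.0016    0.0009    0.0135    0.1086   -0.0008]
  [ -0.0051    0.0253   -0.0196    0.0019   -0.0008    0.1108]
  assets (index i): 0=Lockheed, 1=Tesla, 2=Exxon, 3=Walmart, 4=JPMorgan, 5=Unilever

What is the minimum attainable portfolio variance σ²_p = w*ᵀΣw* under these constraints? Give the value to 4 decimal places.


g=Σ⁻¹μ = [0.2959  1.9072  3.1345  1.8826  1.3721  0.7420]
h=Σ⁻¹𝟙 = [8.3262  12.5385  20.2123  9.0032  7.7338  10.0224]
a=μᵀg=1.429745  b=𝟙ᵀg=9.334331  c=𝟙ᵀh=67.836380  D=ac−b²=9.858974
λ₁=(c·0.181−b)/D = (67.836380·0.181−9.334331)/9.858974 = 0.298617
λ₂=(a−b·0.181)/D = (1.429745−9.334331·0.181)/9.858974 = -0.026348
w* = 0.298617·g + -0.026348·h:
  w_0 = 0.298617·0.2959 + -0.026348·8.3262 = -0.1310  (Lockheed)
  w_1 = 0.298617·1.9072 + -0.026348·12.5385 = 0.2392  (Tesla)
  w_2 = 0.298617·3.1345 + -0.026348·20.2123 = 0.4035  (Exxon)
  w_3 = 0.298617·1.8826 + -0.026348·9.0032 = 0.3250  (Walmart)
  w_4 = 0.298617·1.3721 + -0.026348·7.7338 = 0.2060  (JPMorgan)
  w_5 = 0.298617·0.7420 + -0.026348·10.0224 = -0.0425  (Unilever)
Σw_i=1.0000  μᵀw=0.1810
σ²=wᵀΣw=λ₁·μ_p+λ₂ = 0.298617·0.181 + -0.026348 = 0.027701 ≈ 0.0277

0.0277


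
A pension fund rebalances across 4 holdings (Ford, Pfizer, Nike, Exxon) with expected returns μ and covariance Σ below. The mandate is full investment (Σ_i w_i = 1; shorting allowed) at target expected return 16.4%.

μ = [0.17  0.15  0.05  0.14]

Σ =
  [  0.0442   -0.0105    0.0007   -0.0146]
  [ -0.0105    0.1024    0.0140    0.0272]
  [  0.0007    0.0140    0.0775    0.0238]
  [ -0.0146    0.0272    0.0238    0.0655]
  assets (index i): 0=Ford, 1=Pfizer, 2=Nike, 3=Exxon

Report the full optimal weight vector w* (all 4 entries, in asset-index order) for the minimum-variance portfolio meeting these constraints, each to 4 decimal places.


0.5799  0.1450  -0.0573  0.3324

u=Σ⁻¹μ = [5.1317  1.2825  -0.5369  2.9438]
v=Σ⁻¹𝟙 = [29.7802  7.5887  6.1955  16.5027]
a=μᵀu=1.450048  b=𝟙ᵀu=8.821083  c=𝟙ᵀv=60.067018  D=ac−b²=9.288533
λ₁=(c·0.164−b)/D = (60.067018·0.164−8.821083)/9.288533 = 0.110879
λ₂=(a−b·0.164)/D = (1.450048−8.821083·0.164)/9.288533 = 0.000365
w* = 0.110879·u + 0.000365·v:
  w_0 = 0.110879·5.1317 + 0.000365·29.7802 = 0.5799  (Ford)
  w_1 = 0.110879·1.2825 + 0.000365·7.5887 = 0.1450  (Pfizer)
  w_2 = 0.110879·-0.5369 + 0.000365·6.1955 = -0.0573  (Nike)
  w_3 = 0.110879·2.9438 + 0.000365·16.5027 = 0.3324  (Exxon)
Σw_i=1.0000  μᵀw=0.1640
σ²=wᵀΣw=λ₁·μ_p+λ₂ = 0.110879·0.164 + 0.000365 = 0.018549 ≈ 0.0185


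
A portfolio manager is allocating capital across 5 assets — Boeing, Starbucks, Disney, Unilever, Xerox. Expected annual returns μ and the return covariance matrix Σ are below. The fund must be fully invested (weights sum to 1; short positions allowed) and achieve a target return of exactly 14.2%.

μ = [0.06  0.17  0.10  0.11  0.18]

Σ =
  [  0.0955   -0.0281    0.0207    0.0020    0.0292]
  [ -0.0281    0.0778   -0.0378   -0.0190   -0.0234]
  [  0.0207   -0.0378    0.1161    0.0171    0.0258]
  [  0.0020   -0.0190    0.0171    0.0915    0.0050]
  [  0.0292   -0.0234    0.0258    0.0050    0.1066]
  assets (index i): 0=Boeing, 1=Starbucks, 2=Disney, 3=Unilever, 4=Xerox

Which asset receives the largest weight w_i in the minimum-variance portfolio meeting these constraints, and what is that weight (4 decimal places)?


Starbucks (0.4128)

u=Σ⁻¹μ = [0.9333  4.1875  1.3788  1.6877  1.9393]
v=Σ⁻¹𝟙 = [13.6844  29.5635  11.8117  14.0912  8.6023]
a=μᵀu=1.440459  b=𝟙ᵀu=10.126472  c=𝟙ᵀv=77.753097  D=ac−b²=9.454736
λ₁=(c·0.142−b)/D = (77.753097·0.142−10.126472)/9.454736 = 0.096721
λ₂=(a−b·0.142)/D = (1.440459−10.126472·0.142)/9.454736 = 0.000264
w* = 0.096721·u + 0.000264·v:
  w_0 = 0.096721·0.9333 + 0.000264·13.6844 = 0.0939  (Boeing)
  w_1 = 0.096721·4.1875 + 0.000264·29.5635 = 0.4128  (Starbucks)
  w_2 = 0.096721·1.3788 + 0.000264·11.8117 = 0.1365  (Disney)
  w_3 = 0.096721·1.6877 + 0.000264·14.0912 = 0.1670  (Unilever)
  w_4 = 0.096721·1.9393 + 0.000264·8.6023 = 0.1898  (Xerox)
Σw_i=1.0000  μᵀw=0.1420
σ²=wᵀΣw=λ₁·μ_p+λ₂ = 0.096721·0.142 + 0.000264 = 0.013999 ≈ 0.0140


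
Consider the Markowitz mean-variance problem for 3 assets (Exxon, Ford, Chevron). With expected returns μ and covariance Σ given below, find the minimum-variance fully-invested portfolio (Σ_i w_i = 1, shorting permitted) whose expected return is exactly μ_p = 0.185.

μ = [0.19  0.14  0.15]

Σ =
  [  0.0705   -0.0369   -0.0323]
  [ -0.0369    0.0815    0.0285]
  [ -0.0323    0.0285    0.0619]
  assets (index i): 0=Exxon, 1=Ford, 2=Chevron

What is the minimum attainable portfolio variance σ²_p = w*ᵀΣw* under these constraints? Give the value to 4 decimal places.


x=Σ⁻¹μ = [6.2542  3.0522  4.2814]
y=Σ⁻¹𝟙 = [36.4270  19.6263  26.1267]
a=μᵀx=2.257816  b=𝟙ᵀx=13.587818  c=𝟙ᵀy=82.180010  D=ac−b²=0.918573
λ₁=(c·0.185−b)/D = (82.180010·0.185−13.587818)/0.918573 = 1.758689
λ₂=(a−b·0.185)/D = (2.257816−13.587818·0.185)/0.918573 = -0.278617
w* = 1.758689·x + -0.278617·y:
  w_0 = 1.758689·6.2542 + -0.278617·36.4270 = 0.8499  (Exxon)
  w_1 = 1.758689·3.0522 + -0.278617·19.6263 = -0.1003  (Ford)
  w_2 = 1.758689·4.2814 + -0.278617·26.1267 = 0.2504  (Chevron)
Σw_i=1.0000  μᵀw=0.1850
σ²=wᵀΣw=λ₁·μ_p+λ₂ = 1.758689·0.185 + -0.278617 = 0.046740 ≈ 0.0467

0.0467


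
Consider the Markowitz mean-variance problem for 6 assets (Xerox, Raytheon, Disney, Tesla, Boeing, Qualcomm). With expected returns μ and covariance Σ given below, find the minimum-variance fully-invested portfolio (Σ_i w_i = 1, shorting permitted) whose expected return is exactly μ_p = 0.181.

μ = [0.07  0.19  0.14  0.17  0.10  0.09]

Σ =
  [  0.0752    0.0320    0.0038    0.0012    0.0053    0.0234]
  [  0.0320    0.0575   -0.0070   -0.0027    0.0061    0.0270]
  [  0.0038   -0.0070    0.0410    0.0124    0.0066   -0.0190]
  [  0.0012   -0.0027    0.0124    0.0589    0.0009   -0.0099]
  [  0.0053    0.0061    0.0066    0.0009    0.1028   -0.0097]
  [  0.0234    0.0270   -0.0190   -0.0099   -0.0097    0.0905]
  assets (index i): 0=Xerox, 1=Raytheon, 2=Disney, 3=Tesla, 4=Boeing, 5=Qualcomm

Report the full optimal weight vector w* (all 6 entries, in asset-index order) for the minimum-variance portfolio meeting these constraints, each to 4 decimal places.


-0.2170  0.4781  0.3704  0.2500  0.0338  0.0849

x=Σ⁻¹μ = [-1.4992  4.0338  4.0198  2.4746  0.6597  1.3640]
y=Σ⁻¹𝟙 = [0.7949  12.9343  27.9949  14.1054  8.4430  15.3107]
a=μᵀx=1.833652  b=𝟙ᵀx=11.052626  c=𝟙ᵀy=79.583208  D=ac−b²=23.767362
λ₁=(c·0.181−b)/D = (79.583208·0.181−11.052626)/23.767362 = 0.141031
λ₂=(a−b·0.181)/D = (1.833652−11.052626·0.181)/23.767362 = -0.007021
w* = 0.141031·x + -0.007021·y:
  w_0 = 0.141031·-1.4992 + -0.007021·0.7949 = -0.2170  (Xerox)
  w_1 = 0.141031·4.0338 + -0.007021·12.9343 = 0.4781  (Raytheon)
  w_2 = 0.141031·4.0198 + -0.007021·27.9949 = 0.3704  (Disney)
  w_3 = 0.141031·2.4746 + -0.007021·14.1054 = 0.2500  (Tesla)
  w_4 = 0.141031·0.6597 + -0.007021·8.4430 = 0.0338  (Boeing)
  w_5 = 0.141031·1.3640 + -0.007021·15.3107 = 0.0849  (Qualcomm)
Σw_i=1.0000  μᵀw=0.1810
σ²=wᵀΣw=λ₁·μ_p+λ₂ = 0.141031·0.181 + -0.007021 = 0.018505 ≈ 0.0185


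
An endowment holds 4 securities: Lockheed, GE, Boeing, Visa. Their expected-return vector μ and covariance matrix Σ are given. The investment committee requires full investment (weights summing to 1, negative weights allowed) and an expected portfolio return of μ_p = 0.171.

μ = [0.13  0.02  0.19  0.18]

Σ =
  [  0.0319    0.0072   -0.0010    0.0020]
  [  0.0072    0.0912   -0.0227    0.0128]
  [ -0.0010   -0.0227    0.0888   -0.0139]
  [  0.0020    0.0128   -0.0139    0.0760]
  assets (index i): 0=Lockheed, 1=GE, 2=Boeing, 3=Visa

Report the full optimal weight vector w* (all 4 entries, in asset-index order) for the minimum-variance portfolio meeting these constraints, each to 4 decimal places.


g=Σ⁻¹μ = [3.9457  0.1877  2.6577  2.7191]
h=Σ⁻¹𝟙 = [28.5508  10.9106  16.4986  13.5865]
a=μᵀg=1.511082  b=𝟙ᵀg=9.510108  c=𝟙ᵀh=69.546407  D=ac−b²=14.648189
λ₁=(c·0.171−b)/D = (69.546407·0.171−9.510108)/14.648189 = 0.162636
λ₂=(a−b·0.171)/D = (1.511082−9.510108·0.171)/14.648189 = -0.007861
w* = 0.162636·g + -0.007861·h:
  w_0 = 0.162636·3.9457 + -0.007861·28.5508 = 0.4173  (Lockheed)
  w_1 = 0.162636·0.1877 + -0.007861·10.9106 = -0.0552  (GE)
  w_2 = 0.162636·2.6577 + -0.007861·16.4986 = 0.3025  (Boeing)
  w_3 = 0.162636·2.7191 + -0.007861·13.5865 = 0.3354  (Visa)
Σw_i=1.0000  μᵀw=0.1710
σ²=wᵀΣw=λ₁·μ_p+λ₂ = 0.162636·0.171 + -0.007861 = 0.019950 ≈ 0.0200

0.4173  -0.0552  0.3025  0.3354


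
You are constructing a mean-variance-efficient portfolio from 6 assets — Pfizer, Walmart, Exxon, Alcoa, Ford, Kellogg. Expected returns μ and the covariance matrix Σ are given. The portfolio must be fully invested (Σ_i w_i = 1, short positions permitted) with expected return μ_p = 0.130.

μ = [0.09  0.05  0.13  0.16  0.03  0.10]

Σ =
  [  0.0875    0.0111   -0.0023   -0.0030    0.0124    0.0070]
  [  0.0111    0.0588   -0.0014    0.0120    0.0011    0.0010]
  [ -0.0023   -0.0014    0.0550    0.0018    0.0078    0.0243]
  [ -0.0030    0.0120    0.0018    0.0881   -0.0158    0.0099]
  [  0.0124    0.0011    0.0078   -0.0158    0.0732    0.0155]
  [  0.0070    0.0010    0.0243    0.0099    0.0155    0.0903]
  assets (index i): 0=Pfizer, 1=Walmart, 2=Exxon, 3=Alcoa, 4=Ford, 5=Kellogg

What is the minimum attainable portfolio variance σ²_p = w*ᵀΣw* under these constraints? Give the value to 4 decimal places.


0.0240

u=Σ⁻¹μ = [1.0456  0.3287  2.2353  1.8046  0.3443  0.1643]
v=Σ⁻¹𝟙 = [8.6102  13.1454  15.5657  11.4243  12.2365  2.7195]
a=μᵀu=0.716607  b=𝟙ᵀu=5.922663  c=𝟙ᵀv=63.701595  D=ac−b²=10.571070
λ₁=(c·0.130−b)/D = (63.701595·0.130−5.922663)/10.571070 = 0.223113
λ₂=(a−b·0.130)/D = (0.716607−5.922663·0.130)/10.571070 = -0.005046
w* = 0.223113·u + -0.005046·v:
  w_0 = 0.223113·1.0456 + -0.005046·8.6102 = 0.1898  (Pfizer)
  w_1 = 0.223113·0.3287 + -0.005046·13.1454 = 0.0070  (Walmart)
  w_2 = 0.223113·2.2353 + -0.005046·15.5657 = 0.4202  (Exxon)
  w_3 = 0.223113·1.8046 + -0.005046·11.4243 = 0.3450  (Alcoa)
  w_4 = 0.223113·0.3443 + -0.005046·12.2365 = 0.0151  (Ford)
  w_5 = 0.223113·0.1643 + -0.005046·2.7195 = 0.0229  (Kellogg)
Σw_i=1.0000  μᵀw=0.1300
σ²=wᵀΣw=λ₁·μ_p+λ₂ = 0.223113·0.130 + -0.005046 = 0.023959 ≈ 0.0240


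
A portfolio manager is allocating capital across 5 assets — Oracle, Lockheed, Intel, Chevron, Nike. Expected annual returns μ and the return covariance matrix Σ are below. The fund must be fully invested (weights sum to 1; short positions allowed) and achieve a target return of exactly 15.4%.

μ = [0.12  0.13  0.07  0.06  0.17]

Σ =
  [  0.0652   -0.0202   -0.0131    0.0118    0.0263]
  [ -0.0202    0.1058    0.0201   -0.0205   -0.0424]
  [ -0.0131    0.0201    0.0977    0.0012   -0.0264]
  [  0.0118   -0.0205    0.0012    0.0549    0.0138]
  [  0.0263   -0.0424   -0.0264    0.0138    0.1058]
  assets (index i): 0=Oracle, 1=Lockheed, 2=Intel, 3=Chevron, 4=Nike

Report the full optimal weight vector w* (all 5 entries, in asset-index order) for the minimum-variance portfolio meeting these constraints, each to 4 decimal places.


0.2234  0.3925  0.0514  -0.1456  0.4782

x=Σ⁻¹μ = [1.6999  2.4816  1.0429  1.0528  2.3016]
y=Σ⁻¹𝟙 = [14.6576  19.2099  11.8185  18.4477  14.0495]
a=μᵀx=1.054038  b=𝟙ᵀx=8.578769  c=𝟙ᵀy=78.183177  D=ac−b²=8.812745
λ₁=(c·0.154−b)/D = (78.183177·0.154−8.578769)/8.812745 = 0.392777
λ₂=(a−b·0.154)/D = (1.054038−8.578769·0.154)/8.812745 = -0.030308
w* = 0.392777·x + -0.030308·y:
  w_0 = 0.392777·1.6999 + -0.030308·14.6576 = 0.2234  (Oracle)
  w_1 = 0.392777·2.4816 + -0.030308·19.2099 = 0.3925  (Lockheed)
  w_2 = 0.392777·1.0429 + -0.030308·11.8185 = 0.0514  (Intel)
  w_3 = 0.392777·1.0528 + -0.030308·18.4477 = -0.1456  (Chevron)
  w_4 = 0.392777·2.3016 + -0.030308·14.0495 = 0.4782  (Nike)
Σw_i=1.0000  μᵀw=0.1540
σ²=wᵀΣw=λ₁·μ_p+λ₂ = 0.392777·0.154 + -0.030308 = 0.030180 ≈ 0.0302


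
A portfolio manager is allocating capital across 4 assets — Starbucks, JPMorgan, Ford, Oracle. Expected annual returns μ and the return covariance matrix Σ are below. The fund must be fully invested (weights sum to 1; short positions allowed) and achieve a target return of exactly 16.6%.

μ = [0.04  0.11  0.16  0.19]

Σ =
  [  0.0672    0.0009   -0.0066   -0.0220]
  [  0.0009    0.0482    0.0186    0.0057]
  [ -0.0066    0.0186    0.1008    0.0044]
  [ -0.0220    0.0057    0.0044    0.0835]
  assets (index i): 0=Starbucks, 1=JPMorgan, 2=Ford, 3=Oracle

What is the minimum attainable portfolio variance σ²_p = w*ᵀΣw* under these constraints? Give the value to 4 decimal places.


u=Σ⁻¹μ = [1.5260  1.4514  1.3099  2.5094]
v=Σ⁻¹𝟙 = [20.6542  15.4967  7.7171  15.9534]
a=μᵀu=0.907061  b=𝟙ᵀu=6.796675  c=𝟙ᵀv=59.821290  D=ac−b²=8.066746
λ₁=(c·0.166−b)/D = (59.821290·0.166−6.796675)/8.066746 = 0.388466
λ₂=(a−b·0.166)/D = (0.907061−6.796675·0.166)/8.066746 = -0.027420
w* = 0.388466·u + -0.027420·v:
  w_0 = 0.388466·1.5260 + -0.027420·20.6542 = 0.0265  (Starbucks)
  w_1 = 0.388466·1.4514 + -0.027420·15.4967 = 0.1389  (JPMorgan)
  w_2 = 0.388466·1.3099 + -0.027420·7.7171 = 0.2972  (Ford)
  w_3 = 0.388466·2.5094 + -0.027420·15.9534 = 0.5374  (Oracle)
Σw_i=1.0000  μᵀw=0.1660
σ²=wᵀΣw=λ₁·μ_p+λ₂ = 0.388466·0.166 + -0.027420 = 0.037066 ≈ 0.0371

0.0371


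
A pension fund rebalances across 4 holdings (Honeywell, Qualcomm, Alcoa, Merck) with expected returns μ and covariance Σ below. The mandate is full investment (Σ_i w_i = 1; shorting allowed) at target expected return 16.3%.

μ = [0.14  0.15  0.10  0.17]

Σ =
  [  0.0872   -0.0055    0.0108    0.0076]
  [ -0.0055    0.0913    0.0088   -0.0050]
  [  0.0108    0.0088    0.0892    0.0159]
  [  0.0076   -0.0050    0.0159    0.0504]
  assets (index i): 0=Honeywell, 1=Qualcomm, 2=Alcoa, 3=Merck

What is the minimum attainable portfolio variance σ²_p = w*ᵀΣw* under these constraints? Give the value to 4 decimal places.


0.0260

g=Σ⁻¹μ = [1.4161  1.8915  0.1763  3.2915]
h=Σ⁻¹𝟙 = [9.9765  11.9800  5.6588  17.7402]
a=μᵀg=1.059166  b=𝟙ᵀg=6.775414  c=𝟙ᵀh=45.355423  D=ac−b²=2.132702
λ₁=(c·0.163−b)/D = (45.355423·0.163−6.775414)/2.132702 = 0.289548
λ₂=(a−b·0.163)/D = (1.059166−6.775414·0.163)/2.132702 = -0.021206
w* = 0.289548·g + -0.021206·h:
  w_0 = 0.289548·1.4161 + -0.021206·9.9765 = 0.1985  (Honeywell)
  w_1 = 0.289548·1.8915 + -0.021206·11.9800 = 0.2936  (Qualcomm)
  w_2 = 0.289548·0.1763 + -0.021206·5.6588 = -0.0690  (Alcoa)
  w_3 = 0.289548·3.2915 + -0.021206·17.7402 = 0.5769  (Merck)
Σw_i=1.0000  μᵀw=0.1630
σ²=wᵀΣw=λ₁·μ_p+λ₂ = 0.289548·0.163 + -0.021206 = 0.025990 ≈ 0.0260


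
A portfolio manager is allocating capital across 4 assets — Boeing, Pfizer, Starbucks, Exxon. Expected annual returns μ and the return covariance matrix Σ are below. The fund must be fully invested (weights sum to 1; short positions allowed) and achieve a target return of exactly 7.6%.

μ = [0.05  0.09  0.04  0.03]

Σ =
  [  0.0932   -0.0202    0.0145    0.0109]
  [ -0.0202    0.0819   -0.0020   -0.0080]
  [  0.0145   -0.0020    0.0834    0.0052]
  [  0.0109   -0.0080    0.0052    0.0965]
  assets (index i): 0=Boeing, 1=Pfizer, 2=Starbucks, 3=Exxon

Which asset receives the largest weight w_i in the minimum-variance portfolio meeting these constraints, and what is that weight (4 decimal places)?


Pfizer (0.6610)

x=Σ⁻¹μ = [0.7283  1.3185  0.3648  0.3183]
y=Σ⁻¹𝟙 = [11.5837  16.2700  9.7507  9.8777]
a=μᵀx=0.179220  b=𝟙ᵀx=2.729846  c=𝟙ᵀy=47.482123  D=ac−b²=1.057691
λ₁=(c·0.076−b)/D = (47.482123·0.076−2.729846)/1.057691 = 0.830862
λ₂=(a−b·0.076)/D = (0.179220−2.729846·0.076)/1.057691 = -0.026707
w* = 0.830862·x + -0.026707·y:
  w_0 = 0.830862·0.7283 + -0.026707·11.5837 = 0.2957  (Boeing)
  w_1 = 0.830862·1.3185 + -0.026707·16.2700 = 0.6610  (Pfizer)
  w_2 = 0.830862·0.3648 + -0.026707·9.7507 = 0.0427  (Starbucks)
  w_3 = 0.830862·0.3183 + -0.026707·9.8777 = 0.0006  (Exxon)
Σw_i=1.0000  μᵀw=0.0760
σ²=wᵀΣw=λ₁·μ_p+λ₂ = 0.830862·0.076 + -0.026707 = 0.036438 ≈ 0.0364


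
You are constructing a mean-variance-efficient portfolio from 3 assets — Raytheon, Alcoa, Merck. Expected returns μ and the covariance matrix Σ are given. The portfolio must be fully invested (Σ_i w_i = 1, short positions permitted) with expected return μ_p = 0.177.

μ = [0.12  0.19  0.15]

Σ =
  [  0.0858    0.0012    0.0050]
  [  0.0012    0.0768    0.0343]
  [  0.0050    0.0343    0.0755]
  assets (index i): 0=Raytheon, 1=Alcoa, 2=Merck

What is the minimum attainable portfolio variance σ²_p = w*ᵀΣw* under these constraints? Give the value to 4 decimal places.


0.0535

u=Σ⁻¹μ = [1.3130  2.0135  0.9851]
v=Σ⁻¹𝟙 = [11.0395  9.1073  8.3765]
a=μᵀu=0.687888  b=𝟙ᵀu=4.311594  c=𝟙ᵀv=28.523247  D=ac−b²=1.030960
λ₁=(c·0.177−b)/D = (28.523247·0.177−4.311594)/1.030960 = 0.714888
λ₂=(a−b·0.177)/D = (0.687888−4.311594·0.177)/1.030960 = -0.073004
w* = 0.714888·u + -0.073004·v:
  w_0 = 0.714888·1.3130 + -0.073004·11.0395 = 0.1327  (Raytheon)
  w_1 = 0.714888·2.0135 + -0.073004·9.1073 = 0.7746  (Alcoa)
  w_2 = 0.714888·0.9851 + -0.073004·8.3765 = 0.0927  (Merck)
Σw_i=1.0000  μᵀw=0.1770
σ²=wᵀΣw=λ₁·μ_p+λ₂ = 0.714888·0.177 + -0.073004 = 0.053531 ≈ 0.0535


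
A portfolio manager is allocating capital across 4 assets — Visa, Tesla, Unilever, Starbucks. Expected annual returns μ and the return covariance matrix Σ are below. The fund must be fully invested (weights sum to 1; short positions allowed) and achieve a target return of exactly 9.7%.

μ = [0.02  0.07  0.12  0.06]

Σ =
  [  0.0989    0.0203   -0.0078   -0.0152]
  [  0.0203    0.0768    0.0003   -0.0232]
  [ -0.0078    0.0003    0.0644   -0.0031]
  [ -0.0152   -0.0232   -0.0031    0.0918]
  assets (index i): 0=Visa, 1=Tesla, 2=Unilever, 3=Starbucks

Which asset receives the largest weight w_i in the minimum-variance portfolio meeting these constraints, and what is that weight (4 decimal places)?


Unilever (0.5545)

u=Σ⁻¹μ = [0.2821  1.1483  1.9430  1.0561]
v=Σ⁻¹𝟙 = [11.0129  15.2246  17.6169  17.1592]
a=μᵀu=0.382554  b=𝟙ᵀu=4.429558  c=𝟙ᵀv=61.013570  D=ac−b²=3.720030
λ₁=(c·0.097−b)/D = (61.013570·0.097−4.429558)/3.720030 = 0.400201
λ₂=(a−b·0.097)/D = (0.382554−4.429558·0.097)/3.720030 = -0.012665
w* = 0.400201·u + -0.012665·v:
  w_0 = 0.400201·0.2821 + -0.012665·11.0129 = -0.0266  (Visa)
  w_1 = 0.400201·1.1483 + -0.012665·15.2246 = 0.2668  (Tesla)
  w_2 = 0.400201·1.9430 + -0.012665·17.6169 = 0.5545  (Unilever)
  w_3 = 0.400201·1.0561 + -0.012665·17.1592 = 0.2053  (Starbucks)
Σw_i=1.0000  μᵀw=0.0970
σ²=wᵀΣw=λ₁·μ_p+λ₂ = 0.400201·0.097 + -0.012665 = 0.026155 ≈ 0.0262


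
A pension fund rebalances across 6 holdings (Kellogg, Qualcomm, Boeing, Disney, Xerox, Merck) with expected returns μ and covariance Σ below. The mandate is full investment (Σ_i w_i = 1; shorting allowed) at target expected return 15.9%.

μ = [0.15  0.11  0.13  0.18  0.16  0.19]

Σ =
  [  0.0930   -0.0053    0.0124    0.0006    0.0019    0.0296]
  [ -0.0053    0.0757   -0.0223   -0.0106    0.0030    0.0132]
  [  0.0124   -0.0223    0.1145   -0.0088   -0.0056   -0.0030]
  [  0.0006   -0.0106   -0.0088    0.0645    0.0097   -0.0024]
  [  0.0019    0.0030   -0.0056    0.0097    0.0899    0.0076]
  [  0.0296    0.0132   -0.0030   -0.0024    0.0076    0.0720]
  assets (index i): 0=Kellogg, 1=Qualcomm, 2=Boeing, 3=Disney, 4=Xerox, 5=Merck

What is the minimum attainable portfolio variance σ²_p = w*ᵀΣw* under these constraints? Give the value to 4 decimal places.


u=Σ⁻¹μ = [0.8175  2.1098  1.8226  3.2579  1.2880  1.9646]
v=Σ⁻¹𝟙 = [7.2102  18.7788  13.7199  19.4155  8.4440  7.8095]
a=μᵀu=1.757417  b=𝟙ᵀu=11.260415  c=𝟙ᵀv=75.377888  D=ac−b²=5.673441
λ₁=(c·0.159−b)/D = (75.377888·0.159−11.260415)/5.673441 = 0.127730
λ₂=(a−b·0.159)/D = (1.757417−11.260415·0.159)/5.673441 = -0.005815
w* = 0.127730·u + -0.005815·v:
  w_0 = 0.127730·0.8175 + -0.005815·7.2102 = 0.0625  (Kellogg)
  w_1 = 0.127730·2.1098 + -0.005815·18.7788 = 0.1603  (Qualcomm)
  w_2 = 0.127730·1.8226 + -0.005815·13.7199 = 0.1530  (Boeing)
  w_3 = 0.127730·3.2579 + -0.005815·19.4155 = 0.3032  (Disney)
  w_4 = 0.127730·1.2880 + -0.005815·8.4440 = 0.1154  (Xerox)
  w_5 = 0.127730·1.9646 + -0.005815·7.8095 = 0.2055  (Merck)
Σw_i=1.0000  μᵀw=0.1590
σ²=wᵀΣw=λ₁·μ_p+λ₂ = 0.127730·0.159 + -0.005815 = 0.014494 ≈ 0.0145

0.0145


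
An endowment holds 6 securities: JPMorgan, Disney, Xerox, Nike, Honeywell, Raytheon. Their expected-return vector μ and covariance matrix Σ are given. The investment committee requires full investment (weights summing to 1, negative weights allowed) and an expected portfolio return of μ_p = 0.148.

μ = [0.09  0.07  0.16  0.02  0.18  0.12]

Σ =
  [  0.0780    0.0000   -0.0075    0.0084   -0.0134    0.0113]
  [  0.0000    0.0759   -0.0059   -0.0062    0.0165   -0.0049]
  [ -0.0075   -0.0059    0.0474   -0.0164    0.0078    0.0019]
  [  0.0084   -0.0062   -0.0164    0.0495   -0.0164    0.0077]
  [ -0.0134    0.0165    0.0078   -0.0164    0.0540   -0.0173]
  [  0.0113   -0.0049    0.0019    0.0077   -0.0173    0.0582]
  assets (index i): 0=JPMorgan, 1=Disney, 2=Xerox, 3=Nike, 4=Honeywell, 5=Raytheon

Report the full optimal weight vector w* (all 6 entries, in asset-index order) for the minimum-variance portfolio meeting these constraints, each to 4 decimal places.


0.1095  -0.0310  0.2516  0.0433  0.4000  0.2266

g=Σ⁻¹μ = [1.6448  0.5787  3.7126  2.5532  4.6759  2.7221]
h=Σ⁻¹𝟙 = [14.4703  13.2478  32.1518  37.3399  30.7265  18.6317]
a=μᵀg=2.001944  b=𝟙ᵀg=15.887335  c=𝟙ᵀh=146.568059  D=ac−b²=41.013660
λ₁=(c·0.148−b)/D = (146.568059·0.148−15.887335)/41.013660 = 0.141532
λ₂=(a−b·0.148)/D = (2.001944−15.887335·0.148)/41.013660 = -0.008519
w* = 0.141532·g + -0.008519·h:
  w_0 = 0.141532·1.6448 + -0.008519·14.4703 = 0.1095  (JPMorgan)
  w_1 = 0.141532·0.5787 + -0.008519·13.2478 = -0.0310  (Disney)
  w_2 = 0.141532·3.7126 + -0.008519·32.1518 = 0.2516  (Xerox)
  w_3 = 0.141532·2.5532 + -0.008519·37.3399 = 0.0433  (Nike)
  w_4 = 0.141532·4.6759 + -0.008519·30.7265 = 0.4000  (Honeywell)
  w_5 = 0.141532·2.7221 + -0.008519·18.6317 = 0.2266  (Raytheon)
Σw_i=1.0000  μᵀw=0.1480
σ²=wᵀΣw=λ₁·μ_p+λ₂ = 0.141532·0.148 + -0.008519 = 0.012428 ≈ 0.0124


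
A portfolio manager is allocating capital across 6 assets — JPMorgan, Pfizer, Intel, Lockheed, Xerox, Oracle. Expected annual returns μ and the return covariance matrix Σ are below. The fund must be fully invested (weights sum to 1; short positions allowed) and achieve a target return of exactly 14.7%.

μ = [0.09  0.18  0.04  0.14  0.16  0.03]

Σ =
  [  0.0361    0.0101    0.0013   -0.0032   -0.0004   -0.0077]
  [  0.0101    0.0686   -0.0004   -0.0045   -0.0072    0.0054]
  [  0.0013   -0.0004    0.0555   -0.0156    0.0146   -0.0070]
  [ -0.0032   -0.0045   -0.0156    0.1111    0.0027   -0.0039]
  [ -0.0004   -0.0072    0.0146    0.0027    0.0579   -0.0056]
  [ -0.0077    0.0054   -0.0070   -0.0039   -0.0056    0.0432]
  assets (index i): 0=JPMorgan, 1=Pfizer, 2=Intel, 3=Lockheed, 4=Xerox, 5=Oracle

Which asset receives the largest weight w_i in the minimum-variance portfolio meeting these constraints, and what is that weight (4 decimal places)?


x=Σ⁻¹μ = [2.2005  2.6116  0.4713  1.4693  3.0479  1.3643]
y=Σ⁻¹𝟙 = [33.0346  9.7194  21.4681  14.1885  15.9846  34.6529]
a=μᵀx=1.421274  b=𝟙ᵀx=11.164832  c=𝟙ᵀy=129.048075  D=ac−b²=58.759191
λ₁=(c·0.147−b)/D = (129.048075·0.147−11.164832)/58.759191 = 0.132834
λ₂=(a−b·0.147)/D = (1.421274−11.164832·0.147)/58.759191 = -0.003743
w* = 0.132834·x + -0.003743·y:
  w_0 = 0.132834·2.2005 + -0.003743·33.0346 = 0.1686  (JPMorgan)
  w_1 = 0.132834·2.6116 + -0.003743·9.7194 = 0.3105  (Pfizer)
  w_2 = 0.132834·0.4713 + -0.003743·21.4681 = -0.0178  (Intel)
  w_3 = 0.132834·1.4693 + -0.003743·14.1885 = 0.1421  (Lockheed)
  w_4 = 0.132834·3.0479 + -0.003743·15.9846 = 0.3450  (Xerox)
  w_5 = 0.132834·1.3643 + -0.003743·34.6529 = 0.0515  (Oracle)
Σw_i=1.0000  μᵀw=0.1470
σ²=wᵀΣw=λ₁·μ_p+λ₂ = 0.132834·0.147 + -0.003743 = 0.015783 ≈ 0.0158

Xerox (0.3450)


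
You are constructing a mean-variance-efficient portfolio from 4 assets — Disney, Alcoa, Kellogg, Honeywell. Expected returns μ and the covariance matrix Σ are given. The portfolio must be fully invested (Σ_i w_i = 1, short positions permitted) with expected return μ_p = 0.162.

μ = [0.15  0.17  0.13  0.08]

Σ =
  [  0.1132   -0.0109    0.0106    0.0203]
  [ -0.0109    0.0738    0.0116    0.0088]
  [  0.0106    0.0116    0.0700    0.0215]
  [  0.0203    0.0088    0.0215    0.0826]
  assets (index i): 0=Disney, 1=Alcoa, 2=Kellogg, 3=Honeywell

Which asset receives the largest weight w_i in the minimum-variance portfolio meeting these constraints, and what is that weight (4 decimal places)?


u=Σ⁻¹μ = [1.4225  2.3123  1.2435  0.0489]
v=Σ⁻¹𝟙 = [8.0430  12.5534  9.0070  6.4480]
a=μᵀu=0.772047  b=𝟙ᵀu=5.027285  c=𝟙ᵀv=36.051456  D=ac−b²=2.559813
λ₁=(c·0.162−b)/D = (36.051456·0.162−5.027285)/2.559813 = 0.317621
λ₂=(a−b·0.162)/D = (0.772047−5.027285·0.162)/2.559813 = -0.016553
w* = 0.317621·u + -0.016553·v:
  w_0 = 0.317621·1.4225 + -0.016553·8.0430 = 0.3187  (Disney)
  w_1 = 0.317621·2.3123 + -0.016553·12.5534 = 0.5266  (Alcoa)
  w_2 = 0.317621·1.2435 + -0.016553·9.0070 = 0.2459  (Kellogg)
  w_3 = 0.317621·0.0489 + -0.016553·6.4480 = -0.0912  (Honeywell)
Σw_i=1.0000  μᵀw=0.1620
σ²=wᵀΣw=λ₁·μ_p+λ₂ = 0.317621·0.162 + -0.016553 = 0.034901 ≈ 0.0349

Alcoa (0.5266)


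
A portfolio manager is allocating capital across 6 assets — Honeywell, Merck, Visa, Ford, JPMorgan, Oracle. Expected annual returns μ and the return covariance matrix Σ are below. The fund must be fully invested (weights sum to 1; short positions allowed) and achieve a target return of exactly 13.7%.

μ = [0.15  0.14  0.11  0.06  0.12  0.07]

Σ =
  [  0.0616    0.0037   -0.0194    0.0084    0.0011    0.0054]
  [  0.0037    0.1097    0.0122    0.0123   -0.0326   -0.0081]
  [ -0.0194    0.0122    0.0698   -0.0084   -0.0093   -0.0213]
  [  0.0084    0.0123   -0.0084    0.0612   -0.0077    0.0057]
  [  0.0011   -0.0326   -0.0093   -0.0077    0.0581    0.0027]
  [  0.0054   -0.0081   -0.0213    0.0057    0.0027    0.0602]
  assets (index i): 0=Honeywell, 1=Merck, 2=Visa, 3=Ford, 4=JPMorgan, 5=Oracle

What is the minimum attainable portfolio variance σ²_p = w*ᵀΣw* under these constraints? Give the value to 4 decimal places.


0.0145

g=Σ⁻¹μ = [2.9858  1.9467  3.2926  0.8975  3.6508  2.0732]
h=Σ⁻¹𝟙 = [20.2126  14.0829  31.1312  16.5722  30.7598  24.7592]
a=μᵀg=1.719662  b=𝟙ᵀg=14.846582  c=𝟙ᵀh=137.517930  D=ac−b²=16.063394
λ₁=(c·0.137−b)/D = (137.517930·0.137−14.846582)/16.063394 = 0.248601
λ₂=(a−b·0.137)/D = (1.719662−14.846582·0.137)/16.063394 = -0.019567
w* = 0.248601·g + -0.019567·h:
  w_0 = 0.248601·2.9858 + -0.019567·20.2126 = 0.3468  (Honeywell)
  w_1 = 0.248601·1.9467 + -0.019567·14.0829 = 0.2084  (Merck)
  w_2 = 0.248601·3.2926 + -0.019567·31.1312 = 0.2094  (Visa)
  w_3 = 0.248601·0.8975 + -0.019567·16.5722 = -0.1012  (Ford)
  w_4 = 0.248601·3.6508 + -0.019567·30.7598 = 0.3057  (JPMorgan)
  w_5 = 0.248601·2.0732 + -0.019567·24.7592 = 0.0309  (Oracle)
Σw_i=1.0000  μᵀw=0.1370
σ²=wᵀΣw=λ₁·μ_p+λ₂ = 0.248601·0.137 + -0.019567 = 0.014491 ≈ 0.0145


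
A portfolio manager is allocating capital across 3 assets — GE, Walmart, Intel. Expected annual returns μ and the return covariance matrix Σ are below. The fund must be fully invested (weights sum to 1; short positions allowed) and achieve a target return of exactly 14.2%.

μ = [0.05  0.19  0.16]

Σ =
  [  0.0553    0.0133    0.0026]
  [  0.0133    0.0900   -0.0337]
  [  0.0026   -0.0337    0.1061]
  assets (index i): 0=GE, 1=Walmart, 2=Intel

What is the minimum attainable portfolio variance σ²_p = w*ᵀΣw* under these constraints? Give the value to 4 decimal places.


0.0243

u=Σ⁻¹μ = [0.0603  3.0262  2.4677]
v=Σ⁻¹𝟙 = [14.0511  14.1135  13.5635]
a=μᵀu=0.972837  b=𝟙ᵀu=5.554278  c=𝟙ᵀv=41.728091  D=ac−b²=9.744652
λ₁=(c·0.142−b)/D = (41.728091·0.142−5.554278)/9.744652 = 0.038084
λ₂=(a−b·0.142)/D = (0.972837−5.554278·0.142)/9.744652 = 0.018895
w* = 0.038084·u + 0.018895·v:
  w_0 = 0.038084·0.0603 + 0.018895·14.0511 = 0.2678  (GE)
  w_1 = 0.038084·3.0262 + 0.018895·14.1135 = 0.3819  (Walmart)
  w_2 = 0.038084·2.4677 + 0.018895·13.5635 = 0.3503  (Intel)
Σw_i=1.0000  μᵀw=0.1420
σ²=wᵀΣw=λ₁·μ_p+λ₂ = 0.038084·0.142 + 0.018895 = 0.024303 ≈ 0.0243


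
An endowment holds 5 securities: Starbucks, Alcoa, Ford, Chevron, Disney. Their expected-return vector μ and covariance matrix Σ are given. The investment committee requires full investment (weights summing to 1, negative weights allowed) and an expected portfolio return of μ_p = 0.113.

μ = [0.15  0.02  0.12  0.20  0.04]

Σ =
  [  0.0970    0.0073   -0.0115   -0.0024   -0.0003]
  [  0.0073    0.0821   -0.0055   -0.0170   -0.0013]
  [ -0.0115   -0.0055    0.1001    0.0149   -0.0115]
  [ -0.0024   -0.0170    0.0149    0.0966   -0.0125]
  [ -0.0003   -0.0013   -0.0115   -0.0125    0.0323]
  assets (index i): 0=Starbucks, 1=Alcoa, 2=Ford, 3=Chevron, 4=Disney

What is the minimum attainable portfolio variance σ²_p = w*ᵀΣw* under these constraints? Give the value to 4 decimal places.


x=Σ⁻¹μ = [1.7246  0.7178  1.3930  2.3738  2.6979]
y=Σ⁻¹𝟙 = [11.3720  16.3342  14.6776  16.8711  43.4776]
a=μᵀx=1.022883  b=𝟙ᵀx=8.907130  c=𝟙ᵀy=102.732625  D=ac−b²=25.746463
λ₁=(c·0.113−b)/D = (102.732625·0.113−8.907130)/25.746463 = 0.104933
λ₂=(a−b·0.113)/D = (1.022883−8.907130·0.113)/25.746463 = 0.000636
w* = 0.104933·x + 0.000636·y:
  w_0 = 0.104933·1.7246 + 0.000636·11.3720 = 0.1882  (Starbucks)
  w_1 = 0.104933·0.7178 + 0.000636·16.3342 = 0.0857  (Alcoa)
  w_2 = 0.104933·1.3930 + 0.000636·14.6776 = 0.1555  (Ford)
  w_3 = 0.104933·2.3738 + 0.000636·16.8711 = 0.2598  (Chevron)
  w_4 = 0.104933·2.6979 + 0.000636·43.4776 = 0.3108  (Disney)
Σw_i=1.0000  μᵀw=0.1130
σ²=wᵀΣw=λ₁·μ_p+λ₂ = 0.104933·0.113 + 0.000636 = 0.012494 ≈ 0.0125

0.0125


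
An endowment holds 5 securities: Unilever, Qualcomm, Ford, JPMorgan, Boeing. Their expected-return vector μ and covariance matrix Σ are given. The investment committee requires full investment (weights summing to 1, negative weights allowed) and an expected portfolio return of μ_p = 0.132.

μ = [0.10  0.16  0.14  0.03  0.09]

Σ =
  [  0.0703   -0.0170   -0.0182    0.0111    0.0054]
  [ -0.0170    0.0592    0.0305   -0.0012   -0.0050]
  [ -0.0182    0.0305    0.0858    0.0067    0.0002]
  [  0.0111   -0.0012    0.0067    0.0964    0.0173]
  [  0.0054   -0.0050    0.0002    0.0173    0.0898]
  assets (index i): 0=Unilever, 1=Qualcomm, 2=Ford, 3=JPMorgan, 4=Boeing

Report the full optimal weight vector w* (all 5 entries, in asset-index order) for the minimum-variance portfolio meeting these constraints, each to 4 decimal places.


x=Σ⁻¹μ = [2.3598  2.8899  1.1175  -0.1917  1.0557]
y=Σ⁻¹𝟙 = [19.3146  19.0137  8.4995  6.0272  9.8530]
a=μᵀx=0.944069  b=𝟙ᵀx=7.231164  c=𝟙ᵀy=62.707960  D=ac−b²=6.910874
λ₁=(c·0.132−b)/D = (62.707960·0.132−7.231164)/6.910874 = 0.151397
λ₂=(a−b·0.132)/D = (0.944069−7.231164·0.132)/6.910874 = -0.001511
w* = 0.151397·x + -0.001511·y:
  w_0 = 0.151397·2.3598 + -0.001511·19.3146 = 0.3281  (Unilever)
  w_1 = 0.151397·2.8899 + -0.001511·19.0137 = 0.4088  (Qualcomm)
  w_2 = 0.151397·1.1175 + -0.001511·8.4995 = 0.1563  (Ford)
  w_3 = 0.151397·-0.1917 + -0.001511·6.0272 = -0.0381  (JPMorgan)
  w_4 = 0.151397·1.0557 + -0.001511·9.8530 = 0.1449  (Boeing)
Σw_i=1.0000  μᵀw=0.1320
σ²=wᵀΣw=λ₁·μ_p+λ₂ = 0.151397·0.132 + -0.001511 = 0.018473 ≈ 0.0185

0.3281  0.4088  0.1563  -0.0381  0.1449
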